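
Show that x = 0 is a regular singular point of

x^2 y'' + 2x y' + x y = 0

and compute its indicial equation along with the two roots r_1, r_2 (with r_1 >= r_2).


Divide by x^2 to reach normal form y'' + P_1(x) y' + P_2(x) y = 0 with P_1(x) = 2/x and P_2(x) = 1/x.
x = 0 is a singular point because the y'-coefficient 2/x has a pole at x = 0 and the y-coefficient 1/x has a pole at x = 0.
It is a regular singular point because x P_1(x) = p(x) = 2 and x^2 P_2(x) = q(x) = x are polynomials, hence analytic at x = 0.
p(0) = 2,  q(0) = 0.
Indicial equation: r(r-1) + p(0) r + q(0) = 0, i.e. r^2 + (p(0) - 1) r + q(0) = 0, i.e. r^2 + 1 r = 0.
Discriminant: (1)^2 - 4(0) = 1, so r = (-1 ± 1)/2.
Solving: r_1 = 0, r_2 = -1.

indicial: r^2 + 1 r = 0; roots r_1 = 0, r_2 = -1


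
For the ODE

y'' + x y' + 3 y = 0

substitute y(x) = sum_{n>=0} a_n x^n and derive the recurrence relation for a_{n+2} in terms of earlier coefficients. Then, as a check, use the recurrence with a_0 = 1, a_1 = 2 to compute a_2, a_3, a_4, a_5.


Substitute y = sum_n a_n x^n.
y''(x) has coefficient (n+2)(n+1) a_{n+2} at x^n;
x y'(x) has coefficient n a_n at x^n (shift);
3 y(x) has coefficient 3 a_n at x^n.
Matching x^n: (n+2)(n+1) a_{n+2} + (n + 3) a_n = 0.
Thus a_{n+2} = (-n - 3) / ((n+1)(n+2)) * a_n.

Check with a_0 = 1, a_1 = 2 (apply the recurrence for n = 0, 1, 2, 3): a_0 = 1, a_1 = 2, a_2 = -3/2, a_3 = -4/3, a_4 = 5/8, a_5 = 2/5.

a_(n+2) = (-n - 3) / ((n+1)(n+2)) * a_n; check: a_0 = 1, a_1 = 2, a_2 = -3/2, a_3 = -4/3, a_4 = 5/8, a_5 = 2/5


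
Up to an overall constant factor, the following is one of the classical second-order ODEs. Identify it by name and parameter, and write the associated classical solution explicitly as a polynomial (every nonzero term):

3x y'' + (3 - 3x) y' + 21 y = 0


All three coefficients share the factor 3; dividing through by 3 gives  x y'' + (1 - x) y' + 7 y = 0.
This matches the Laguerre equation x y'' + (1 - x) y' + n y = 0 with n = 7; the polynomial solution is L_7(x).
With y = sum_k a_k x^k, matching x^k gives (k+1)k a_{k+1} + (k+1) a_{k+1} - k a_k + n a_k = 0, i.e. (k+1)^2 a_{k+1} = (k - n) a_k = (k - 7) a_k. The right side vanishes at k = 7, so the series terminates at degree 7.
Standard normalization L_n(0) = 1 gives a_0 = 1. Work upward with a_{k+1} = (k - 7) a_k / (k+1)^2:
  a_1 = (0 - 7)(1) / 1^2 = -7/1 = -7
  a_2 = (1 - 7)(-7) / 2^2 = 42/4 = 21/2
  a_3 = (2 - 7)(21/2) / 3^2 = (-105/2)/9 = -35/6
  a_4 = (3 - 7)(-35/6) / 4^2 = (70/3)/16 = 35/24
  a_5 = (4 - 7)(35/24) / 5^2 = (-35/8)/25 = -7/40
  a_6 = (5 - 7)(-7/40) / 6^2 = (7/20)/36 = 7/720
  a_7 = (6 - 7)(7/720) / 7^2 = (-7/720)/49 = -1/5040
Hence L_7(x) = -x^7/5040 + 7 x^6/720 - 7 x^5/40 + 35 x^4/24 - 35 x^3/6 + 21 x^2/2 - 7 x + 1.

L_7(x); series = -x^7/5040 + 7 x^6/720 - 7 x^5/40 + 35 x^4/24 - 35 x^3/6 + 21 x^2/2 - 7 x + 1


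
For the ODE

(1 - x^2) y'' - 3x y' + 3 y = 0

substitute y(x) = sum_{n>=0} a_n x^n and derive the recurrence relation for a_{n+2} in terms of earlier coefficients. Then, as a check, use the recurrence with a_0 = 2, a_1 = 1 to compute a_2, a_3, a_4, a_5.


Substitute y = sum_n a_n x^n.
(1 - 1 x^2) y'' contributes (n+2)(n+1) a_{n+2} - n(n-1) a_n at x^n.
-3 x y'(x) contributes -3 n a_n at x^n.
3 y(x) contributes 3 a_n at x^n.
Matching x^n: (n+2)(n+1) a_{n+2} + (-n(n-1) - 3 n + 3) a_n = 0.
Thus a_{n+2} = (n(n-1) + 3 n - 3) / ((n+1)(n+2)) * a_n.

Check with a_0 = 2, a_1 = 1 (apply the recurrence for n = 0, 1, 2, 3): a_0 = 2, a_1 = 1, a_2 = -3, a_3 = 0, a_4 = -5/4, a_5 = 0.

a_(n+2) = (n(n-1) + 3 n - 3) / ((n+1)(n+2)) * a_n; check: a_0 = 2, a_1 = 1, a_2 = -3, a_3 = 0, a_4 = -5/4, a_5 = 0


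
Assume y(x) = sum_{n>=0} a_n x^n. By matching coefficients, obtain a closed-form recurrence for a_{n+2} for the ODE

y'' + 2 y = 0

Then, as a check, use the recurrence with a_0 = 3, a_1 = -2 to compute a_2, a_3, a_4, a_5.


Substitute y = sum_n a_n x^n into y'' + (const) y = 0.
y''(x) = sum_{n>=0} (n+2)(n+1) a_{n+2} x^n.
The ODE becomes sum_n [(n+2)(n+1) a_{n+2} + 2 a_n] x^n = 0.
Setting each coefficient to zero gives the recurrence:
  (n+2)(n+1) a_{n+2} + 2 a_n = 0,
  a_{n+2} = -2 / ((n+1)(n+2)) a_n.

Check with a_0 = 3, a_1 = -2 (apply the recurrence for n = 0, 1, 2, 3): a_0 = 3, a_1 = -2, a_2 = -3, a_3 = 2/3, a_4 = 1/2, a_5 = -1/15.

a_{n+2} = -2/((n+1)(n+2)) * a_n; check: a_0 = 3, a_1 = -2, a_2 = -3, a_3 = 2/3, a_4 = 1/2, a_5 = -1/15


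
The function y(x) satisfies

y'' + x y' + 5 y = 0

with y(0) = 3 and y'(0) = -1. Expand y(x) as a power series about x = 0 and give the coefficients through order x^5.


Ansatz: y(x) = sum_{n>=0} a_n x^n, so y'(x) = sum_{n>=1} n a_n x^(n-1) and y''(x) = sum_{n>=2} n(n-1) a_n x^(n-2).
Substitute into P(x) y'' + Q(x) y' + R(x) y = 0 with P(x) = 1, Q(x) = x, R(x) = 5, and match powers of x.
Initial conditions: a_0 = 3, a_1 = -1.
Setting the coefficient of each power of x to zero and solving order by order (substituting the coefficients already found):
  x^0: 2 a_2 + 5 a_0 = 0  ->  2 a_2 = -5 a_0 = -15  ->  a_2 = -15/2
  x^1: 6 a_3 + 6 a_1 = 0  ->  6 a_3 = -6 a_1 = 6  ->  a_3 = 1
  x^2: 12 a_4 + 7 a_2 = 0  ->  12 a_4 = -7 a_2 = 105/2  ->  a_4 = 35/8
  x^3: 20 a_5 + 8 a_3 = 0  ->  20 a_5 = -8 a_3 = -8  ->  a_5 = -2/5
Truncated series: y(x) = 3 - x - (15/2) x^2 + x^3 + (35/8) x^4 - (2/5) x^5 + O(x^6).

a_0 = 3; a_1 = -1; a_2 = -15/2; a_3 = 1; a_4 = 35/8; a_5 = -2/5


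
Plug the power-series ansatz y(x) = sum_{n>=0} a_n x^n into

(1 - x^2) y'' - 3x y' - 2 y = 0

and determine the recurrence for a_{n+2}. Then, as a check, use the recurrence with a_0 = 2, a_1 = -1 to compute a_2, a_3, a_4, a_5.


Substitute y = sum_n a_n x^n.
(1 - 1 x^2) y'' contributes (n+2)(n+1) a_{n+2} - n(n-1) a_n at x^n.
-3 x y'(x) contributes -3 n a_n at x^n.
-2 y(x) contributes -2 a_n at x^n.
Matching x^n: (n+2)(n+1) a_{n+2} + (-n(n-1) - 3 n - 2) a_n = 0.
Thus a_{n+2} = (n(n-1) + 3 n + 2) / ((n+1)(n+2)) * a_n.

Check with a_0 = 2, a_1 = -1 (apply the recurrence for n = 0, 1, 2, 3): a_0 = 2, a_1 = -1, a_2 = 2, a_3 = -5/6, a_4 = 5/3, a_5 = -17/24.

a_(n+2) = (n(n-1) + 3 n + 2) / ((n+1)(n+2)) * a_n; check: a_0 = 2, a_1 = -1, a_2 = 2, a_3 = -5/6, a_4 = 5/3, a_5 = -17/24


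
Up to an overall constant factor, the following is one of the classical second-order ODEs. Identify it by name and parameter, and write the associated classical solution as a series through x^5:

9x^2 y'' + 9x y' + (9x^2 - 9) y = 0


All three coefficients share the factor 9; dividing through by 9 gives  x^2 y'' + x y' + (x^2 - 1) y = 0.
This matches the Bessel equation x^2 y'' + x y' + (x^2 - nu^2) y = 0 with nu^2 = 1, so nu = 1; the solution bounded at x = 0 is J_1(x).
Frobenius at x = 0: indicial roots ±nu; for r = nu the recurrence k(k + 2nu) c_k = -c_{k-2} gives the standard series J_nu(x) = sum_{k>=0} (-1)^k / (k! (k+nu)!) (x/2)^(2k+nu). Evaluate the first 3 terms:
  k = 0: (-1)^0 / (0! * 1! * 2^1) x^1 = 1/(1*1*2) x^1 = (1/2) x^1
  k = 1: (-1)^1 / (1! * 2! * 2^3) x^3 = -1/(1*2*8) x^3 = (-1/16) x^3
  k = 2: (-1)^2 / (2! * 3! * 2^5) x^5 = 1/(2*6*32) x^5 = (1/384) x^5
Hence J_1(x) = x^5/384 - x^3/16 + x/2 + ....

J_1(x); series = x^5/384 - x^3/16 + x/2


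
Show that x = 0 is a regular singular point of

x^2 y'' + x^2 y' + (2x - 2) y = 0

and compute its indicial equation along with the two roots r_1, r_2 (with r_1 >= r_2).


Divide by x^2 to reach normal form y'' + P_1(x) y' + P_2(x) y = 0 with P_1(x) = 1 and P_2(x) = 2/x - 2/x^2.
x = 0 is a singular point because the y-coefficient 2/x - 2/x^2 has a pole at x = 0.
It is a regular singular point because x P_1(x) = p(x) = x and x^2 P_2(x) = q(x) = 2x - 2 are polynomials, hence analytic at x = 0.
p(0) = 0,  q(0) = -2.
Indicial equation: r(r-1) + p(0) r + q(0) = 0, i.e. r^2 + (p(0) - 1) r + q(0) = 0, i.e. r^2 - 1 r - 2 = 0.
Discriminant: (-1)^2 - 4(-2) = 9, so r = (1 ± 3)/2.
Solving: r_1 = 2, r_2 = -1.

indicial: r^2 - 1 r - 2 = 0; roots r_1 = 2, r_2 = -1


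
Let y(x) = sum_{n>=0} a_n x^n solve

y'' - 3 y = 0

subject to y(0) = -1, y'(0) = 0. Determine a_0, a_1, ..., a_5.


Ansatz: y(x) = sum_{n>=0} a_n x^n, so y'(x) = sum_{n>=1} n a_n x^(n-1) and y''(x) = sum_{n>=2} n(n-1) a_n x^(n-2).
Substitute into P(x) y'' + Q(x) y' + R(x) y = 0 with P(x) = 1, Q(x) = 0, R(x) = -3, and match powers of x.
Initial conditions: a_0 = -1, a_1 = 0.
Setting the coefficient of each power of x to zero and solving order by order (substituting the coefficients already found):
  x^0: 2 a_2 - 3 a_0 = 0  ->  2 a_2 = 3 a_0 = -3  ->  a_2 = -3/2
  x^1: 6 a_3 - 3 a_1 = 0  ->  6 a_3 = 3 a_1 = 0  ->  a_3 = 0
  x^2: 12 a_4 - 3 a_2 = 0  ->  12 a_4 = 3 a_2 = -9/2  ->  a_4 = -3/8
  x^3: 20 a_5 - 3 a_3 = 0  ->  20 a_5 = 3 a_3 = 0  ->  a_5 = 0
Truncated series: y(x) = -1 - (3/2) x^2 - (3/8) x^4 + O(x^6).

a_0 = -1; a_1 = 0; a_2 = -3/2; a_3 = 0; a_4 = -3/8; a_5 = 0


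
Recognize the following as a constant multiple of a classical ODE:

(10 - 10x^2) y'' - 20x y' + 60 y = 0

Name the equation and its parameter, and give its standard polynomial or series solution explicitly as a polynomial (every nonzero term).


All three coefficients share the factor 10; dividing through by 10 gives  (1 - x^2) y'' - 2x y' + 6 y = 0.
This matches the Legendre equation (1 - x^2) y'' - 2x y' + n(n+1) y = 0 (note the -2x y' term) with n(n+1) = 6, so n = 2; the polynomial solution is P_2(x).
With y = sum_k a_k x^k, matching x^k gives (k+2)(k+1) a_{k+2} = [k(k+1) - n(n+1)] a_k = (k - 2)(k + 3) a_k. The right side vanishes at k = 2, so the series with the parity of 2 terminates at degree 2.
Standard normalization (P_n(1) = 1): leading coefficient (2n)!/(2^n (n!)^2) = 24/(4*4) = 3/2, so a_2 = 3/2. Work downward with a_k = (k+1)(k+2) a_{k+2} / ((k - 2)(k + 3)):
  a_0 = (1)(2)(3/2) / ((0 - 2)(0 + 3)) = 3/(-6) = -1/2
Hence P_2(x) = 3 x^2/2 - 1/2.

P_2(x); series = 3 x^2/2 - 1/2


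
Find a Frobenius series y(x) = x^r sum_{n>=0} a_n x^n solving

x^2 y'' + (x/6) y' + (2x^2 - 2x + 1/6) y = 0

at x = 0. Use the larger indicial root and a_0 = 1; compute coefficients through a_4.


Write in Frobenius form y'' + (p(x)/x) y' + (q(x)/x^2) y = 0:
  p(x) = 1/6,  q(x) = 2x^2 - 2x + 1/6.
Indicial equation: r(r-1) + (1/6) r + (1/6) = 0 -> roots r_1 = 1/2, r_2 = 1/3.
Take r = r_1 = 1/2. Let y(x) = x^r sum_{n>=0} a_n x^n with a_0 = 1.
Substitute y = x^r sum a_n x^n and match x^{r+n}. The recurrence is
  D(n) a_n - 2 a_{n-1} + 2 a_{n-2} = 0,  where D(n) = (r+n)(r+n-1) + (1/6)(r+n) + (1/6).
  a_n = [2 a_{n-1} - 2 a_{n-2}] / D(n).
Since the indicial polynomial factors as (r - r_1)(r - r_2), D(n) = (r_1 + n - r_1)(r_1 + n - r_2) = n(n + 1/6).
Evaluating step by step (a_0 = 1):
  n = 1: D(1) = 1(1 + 1/6) = 7/6; numerator = 2(1) = 2; a_1 = (2)/(7/6) = 12/7
  n = 2: D(2) = 2(2 + 1/6) = 13/3; numerator = 2(12/7) - 2(1) = 10/7; a_2 = (10/7)/(13/3) = 30/91
  n = 3: D(3) = 3(3 + 1/6) = 19/2; numerator = 2(30/91) - 2(12/7) = -36/13; a_3 = (-36/13)/(19/2) = -72/247
  n = 4: D(4) = 4(4 + 1/6) = 50/3; numerator = 2(-72/247) - 2(30/91) = -2148/1729; a_4 = (-2148/1729)/(50/3) = -3222/43225

r = 1/2; a_0 = 1; a_1 = 12/7; a_2 = 30/91; a_3 = -72/247; a_4 = -3222/43225


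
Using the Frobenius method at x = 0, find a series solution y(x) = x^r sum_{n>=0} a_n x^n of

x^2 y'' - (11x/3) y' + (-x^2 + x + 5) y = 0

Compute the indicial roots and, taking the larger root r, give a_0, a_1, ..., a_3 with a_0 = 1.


Write in Frobenius form y'' + (p(x)/x) y' + (q(x)/x^2) y = 0:
  p(x) = -11/3,  q(x) = -x^2 + x + 5.
Indicial equation: r(r-1) + (-11/3) r + (5) = 0 -> roots r_1 = 3, r_2 = 5/3.
Take r = r_1 = 3. Let y(x) = x^r sum_{n>=0} a_n x^n with a_0 = 1.
Substitute y = x^r sum a_n x^n and match x^{r+n}. The recurrence is
  D(n) a_n + 1 a_{n-1} - 1 a_{n-2} = 0,  where D(n) = (r+n)(r+n-1) + (-11/3)(r+n) + (5).
  a_n = [-1 a_{n-1} + 1 a_{n-2}] / D(n).
Since the indicial polynomial factors as (r - r_1)(r - r_2), D(n) = (r_1 + n - r_1)(r_1 + n - r_2) = n(n + 4/3).
Evaluating step by step (a_0 = 1):
  n = 1: D(1) = 1(1 + 4/3) = 7/3; numerator = -1(1) = -1; a_1 = (-1)/(7/3) = -3/7
  n = 2: D(2) = 2(2 + 4/3) = 20/3; numerator = -1(-3/7) + 1(1) = 10/7; a_2 = (10/7)/(20/3) = 3/14
  n = 3: D(3) = 3(3 + 4/3) = 13; numerator = -1(3/14) + 1(-3/7) = -9/14; a_3 = (-9/14)/(13) = -9/182

r = 3; a_0 = 1; a_1 = -3/7; a_2 = 3/14; a_3 = -9/182


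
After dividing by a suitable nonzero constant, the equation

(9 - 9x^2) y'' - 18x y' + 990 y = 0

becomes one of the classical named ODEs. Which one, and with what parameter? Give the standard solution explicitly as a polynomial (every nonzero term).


All three coefficients share the factor 9; dividing through by 9 gives  (1 - x^2) y'' - 2x y' + 110 y = 0.
This matches the Legendre equation (1 - x^2) y'' - 2x y' + n(n+1) y = 0 (note the -2x y' term) with n(n+1) = 110, so n = 10; the polynomial solution is P_10(x).
With y = sum_k a_k x^k, matching x^k gives (k+2)(k+1) a_{k+2} = [k(k+1) - n(n+1)] a_k = (k - 10)(k + 11) a_k. The right side vanishes at k = 10, so the series with the parity of 10 terminates at degree 10.
Standard normalization (P_n(1) = 1): leading coefficient (2n)!/(2^n (n!)^2) = 2432902008176640000/(1024*13168189440000) = 46189/256, so a_10 = 46189/256. Work downward with a_k = (k+1)(k+2) a_{k+2} / ((k - 10)(k + 11)):
  a_8 = (9)(10)(46189/256) / ((8 - 10)(8 + 11)) = (2078505/128)/(-38) = -109395/256
  a_6 = (7)(8)(-109395/256) / ((6 - 10)(6 + 11)) = (-765765/32)/(-68) = 45045/128
  a_4 = (5)(6)(45045/128) / ((4 - 10)(4 + 11)) = (675675/64)/(-90) = -15015/128
  a_2 = (3)(4)(-15015/128) / ((2 - 10)(2 + 11)) = (-45045/32)/(-104) = 3465/256
  a_0 = (1)(2)(3465/256) / ((0 - 10)(0 + 11)) = (3465/128)/(-110) = -63/256
Hence P_10(x) = 46189 x^10/256 - 109395 x^8/256 + 45045 x^6/128 - 15015 x^4/128 + 3465 x^2/256 - 63/256.

P_10(x); series = 46189 x^10/256 - 109395 x^8/256 + 45045 x^6/128 - 15015 x^4/128 + 3465 x^2/256 - 63/256


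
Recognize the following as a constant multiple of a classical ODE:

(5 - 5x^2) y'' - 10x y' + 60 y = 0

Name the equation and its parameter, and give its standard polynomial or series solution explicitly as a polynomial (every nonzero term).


All three coefficients share the factor 5; dividing through by 5 gives  (1 - x^2) y'' - 2x y' + 12 y = 0.
This matches the Legendre equation (1 - x^2) y'' - 2x y' + n(n+1) y = 0 (note the -2x y' term) with n(n+1) = 12, so n = 3; the polynomial solution is P_3(x).
With y = sum_k a_k x^k, matching x^k gives (k+2)(k+1) a_{k+2} = [k(k+1) - n(n+1)] a_k = (k - 3)(k + 4) a_k. The right side vanishes at k = 3, so the series with the parity of 3 terminates at degree 3.
Standard normalization (P_n(1) = 1): leading coefficient (2n)!/(2^n (n!)^2) = 720/(8*36) = 5/2, so a_3 = 5/2. Work downward with a_k = (k+1)(k+2) a_{k+2} / ((k - 3)(k + 4)):
  a_1 = (2)(3)(5/2) / ((1 - 3)(1 + 4)) = 15/(-10) = -3/2
Hence P_3(x) = 5 x^3/2 - 3 x/2.

P_3(x); series = 5 x^3/2 - 3 x/2


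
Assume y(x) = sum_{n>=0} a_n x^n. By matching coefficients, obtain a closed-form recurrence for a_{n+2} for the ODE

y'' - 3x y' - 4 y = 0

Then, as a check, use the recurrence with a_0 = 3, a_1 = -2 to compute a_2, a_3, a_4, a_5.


Substitute y = sum_n a_n x^n.
y''(x) has coefficient (n+2)(n+1) a_{n+2} at x^n;
-3 x y'(x) has coefficient -3 n a_n at x^n (shift);
-4 y(x) has coefficient -4 a_n at x^n.
Matching x^n: (n+2)(n+1) a_{n+2} + (-3n - 4) a_n = 0.
Thus a_{n+2} = (3n + 4) / ((n+1)(n+2)) * a_n.

Check with a_0 = 3, a_1 = -2 (apply the recurrence for n = 0, 1, 2, 3): a_0 = 3, a_1 = -2, a_2 = 6, a_3 = -7/3, a_4 = 5, a_5 = -91/60.

a_(n+2) = (3n + 4) / ((n+1)(n+2)) * a_n; check: a_0 = 3, a_1 = -2, a_2 = 6, a_3 = -7/3, a_4 = 5, a_5 = -91/60


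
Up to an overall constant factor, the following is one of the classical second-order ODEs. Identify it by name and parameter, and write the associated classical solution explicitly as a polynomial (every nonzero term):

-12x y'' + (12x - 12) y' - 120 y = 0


All three coefficients share the factor -12; dividing through by -12 gives  x y'' + (1 - x) y' + 10 y = 0.
This matches the Laguerre equation x y'' + (1 - x) y' + n y = 0 with n = 10; the polynomial solution is L_10(x).
With y = sum_k a_k x^k, matching x^k gives (k+1)k a_{k+1} + (k+1) a_{k+1} - k a_k + n a_k = 0, i.e. (k+1)^2 a_{k+1} = (k - n) a_k = (k - 10) a_k. The right side vanishes at k = 10, so the series terminates at degree 10.
Standard normalization L_n(0) = 1 gives a_0 = 1. Work upward with a_{k+1} = (k - 10) a_k / (k+1)^2:
  a_1 = (0 - 10)(1) / 1^2 = -10/1 = -10
  a_2 = (1 - 10)(-10) / 2^2 = 90/4 = 45/2
  a_3 = (2 - 10)(45/2) / 3^2 = -180/9 = -20
  a_4 = (3 - 10)(-20) / 4^2 = 140/16 = 35/4
  a_5 = (4 - 10)(35/4) / 5^2 = (-105/2)/25 = -21/10
  a_6 = (5 - 10)(-21/10) / 6^2 = (21/2)/36 = 7/24
  a_7 = (6 - 10)(7/24) / 7^2 = (-7/6)/49 = -1/42
  a_8 = (7 - 10)(-1/42) / 8^2 = (1/14)/64 = 1/896
  a_9 = (8 - 10)(1/896) / 9^2 = (-1/448)/81 = -1/36288
  a_10 = (9 - 10)(-1/36288) / 10^2 = (1/36288)/100 = 1/3628800
Hence L_10(x) = x^10/3628800 - x^9/36288 + x^8/896 - x^7/42 + 7 x^6/24 - 21 x^5/10 + 35 x^4/4 - 20 x^3 + 45 x^2/2 - 10 x + 1.

L_10(x); series = x^10/3628800 - x^9/36288 + x^8/896 - x^7/42 + 7 x^6/24 - 21 x^5/10 + 35 x^4/4 - 20 x^3 + 45 x^2/2 - 10 x + 1


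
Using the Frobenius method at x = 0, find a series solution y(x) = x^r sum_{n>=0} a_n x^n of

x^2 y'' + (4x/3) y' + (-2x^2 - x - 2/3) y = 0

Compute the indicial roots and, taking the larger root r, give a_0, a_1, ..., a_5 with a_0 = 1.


Write in Frobenius form y'' + (p(x)/x) y' + (q(x)/x^2) y = 0:
  p(x) = 4/3,  q(x) = -2x^2 - x - 2/3.
Indicial equation: r(r-1) + (4/3) r + (-2/3) = 0 -> roots r_1 = 2/3, r_2 = -1.
Take r = r_1 = 2/3. Let y(x) = x^r sum_{n>=0} a_n x^n with a_0 = 1.
Substitute y = x^r sum a_n x^n and match x^{r+n}. The recurrence is
  D(n) a_n - 1 a_{n-1} - 2 a_{n-2} = 0,  where D(n) = (r+n)(r+n-1) + (4/3)(r+n) + (-2/3).
  a_n = [1 a_{n-1} + 2 a_{n-2}] / D(n).
Since the indicial polynomial factors as (r - r_1)(r - r_2), D(n) = (r_1 + n - r_1)(r_1 + n - r_2) = n(n + 5/3).
Evaluating step by step (a_0 = 1):
  n = 1: D(1) = 1(1 + 5/3) = 8/3; numerator = 1(1) = 1; a_1 = (1)/(8/3) = 3/8
  n = 2: D(2) = 2(2 + 5/3) = 22/3; numerator = 1(3/8) + 2(1) = 19/8; a_2 = (19/8)/(22/3) = 57/176
  n = 3: D(3) = 3(3 + 5/3) = 14; numerator = 1(57/176) + 2(3/8) = 189/176; a_3 = (189/176)/(14) = 27/352
  n = 4: D(4) = 4(4 + 5/3) = 68/3; numerator = 1(27/352) + 2(57/176) = 255/352; a_4 = (255/352)/(68/3) = 45/1408
  n = 5: D(5) = 5(5 + 5/3) = 100/3; numerator = 1(45/1408) + 2(27/352) = 261/1408; a_5 = (261/1408)/(100/3) = 783/140800

r = 2/3; a_0 = 1; a_1 = 3/8; a_2 = 57/176; a_3 = 27/352; a_4 = 45/1408; a_5 = 783/140800


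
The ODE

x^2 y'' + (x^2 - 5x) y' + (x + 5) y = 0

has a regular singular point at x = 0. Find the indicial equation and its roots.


Divide by x^2 to reach normal form y'' + P_1(x) y' + P_2(x) y = 0 with P_1(x) = 1 - 5/x and P_2(x) = 1/x + 5/x^2.
x = 0 is a singular point because the y'-coefficient 1 - 5/x has a pole at x = 0 and the y-coefficient 1/x + 5/x^2 has a pole at x = 0.
It is a regular singular point because x P_1(x) = p(x) = x - 5 and x^2 P_2(x) = q(x) = x + 5 are polynomials, hence analytic at x = 0.
p(0) = -5,  q(0) = 5.
Indicial equation: r(r-1) + p(0) r + q(0) = 0, i.e. r^2 + (p(0) - 1) r + q(0) = 0, i.e. r^2 - 6 r + 5 = 0.
Discriminant: (-6)^2 - 4(5) = 16, so r = (6 ± 4)/2.
Solving: r_1 = 5, r_2 = 1.

indicial: r^2 - 6 r + 5 = 0; roots r_1 = 5, r_2 = 1


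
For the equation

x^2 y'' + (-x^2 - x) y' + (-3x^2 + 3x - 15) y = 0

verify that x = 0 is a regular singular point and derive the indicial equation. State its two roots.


Divide by x^2 to reach normal form y'' + P_1(x) y' + P_2(x) y = 0 with P_1(x) = -1 - 1/x and P_2(x) = -3 + 3/x - 15/x^2.
x = 0 is a singular point because the y'-coefficient -1 - 1/x has a pole at x = 0 and the y-coefficient -3 + 3/x - 15/x^2 has a pole at x = 0.
It is a regular singular point because x P_1(x) = p(x) = -x - 1 and x^2 P_2(x) = q(x) = -3x^2 + 3x - 15 are polynomials, hence analytic at x = 0.
p(0) = -1,  q(0) = -15.
Indicial equation: r(r-1) + p(0) r + q(0) = 0, i.e. r^2 + (p(0) - 1) r + q(0) = 0, i.e. r^2 - 2 r - 15 = 0.
Discriminant: (-2)^2 - 4(-15) = 64, so r = (2 ± 8)/2.
Solving: r_1 = 5, r_2 = -3.

indicial: r^2 - 2 r - 15 = 0; roots r_1 = 5, r_2 = -3


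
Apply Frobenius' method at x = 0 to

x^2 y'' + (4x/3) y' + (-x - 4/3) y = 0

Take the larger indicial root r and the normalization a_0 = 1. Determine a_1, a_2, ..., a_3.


Write in Frobenius form y'' + (p(x)/x) y' + (q(x)/x^2) y = 0:
  p(x) = 4/3,  q(x) = -x - 4/3.
Indicial equation: r(r-1) + (4/3) r + (-4/3) = 0 -> roots r_1 = 1, r_2 = -4/3.
Take r = r_1 = 1. Let y(x) = x^r sum_{n>=0} a_n x^n with a_0 = 1.
Substitute y = x^r sum a_n x^n and match x^{r+n}. The recurrence is
  D(n) a_n - 1 a_{n-1} = 0,  where D(n) = (r+n)(r+n-1) + (4/3)(r+n) + (-4/3).
  a_n = 1 / D(n) * a_{n-1}.
Since the indicial polynomial factors as (r - r_1)(r - r_2), D(n) = (r_1 + n - r_1)(r_1 + n - r_2) = n(n + 7/3).
Evaluating step by step (a_0 = 1):
  n = 1: D(1) = 1(1 + 7/3) = 10/3; numerator = 1(1) = 1; a_1 = (1)/(10/3) = 3/10
  n = 2: D(2) = 2(2 + 7/3) = 26/3; numerator = 1(3/10) = 3/10; a_2 = (3/10)/(26/3) = 9/260
  n = 3: D(3) = 3(3 + 7/3) = 16; numerator = 1(9/260) = 9/260; a_3 = (9/260)/(16) = 9/4160

r = 1; a_0 = 1; a_1 = 3/10; a_2 = 9/260; a_3 = 9/4160


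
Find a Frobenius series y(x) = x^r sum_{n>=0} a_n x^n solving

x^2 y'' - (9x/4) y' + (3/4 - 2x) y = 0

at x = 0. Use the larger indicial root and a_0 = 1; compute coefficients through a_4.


Write in Frobenius form y'' + (p(x)/x) y' + (q(x)/x^2) y = 0:
  p(x) = -9/4,  q(x) = 3/4 - 2x.
Indicial equation: r(r-1) + (-9/4) r + (3/4) = 0 -> roots r_1 = 3, r_2 = 1/4.
Take r = r_1 = 3. Let y(x) = x^r sum_{n>=0} a_n x^n with a_0 = 1.
Substitute y = x^r sum a_n x^n and match x^{r+n}. The recurrence is
  D(n) a_n - 2 a_{n-1} = 0,  where D(n) = (r+n)(r+n-1) + (-9/4)(r+n) + (3/4).
  a_n = 2 / D(n) * a_{n-1}.
Since the indicial polynomial factors as (r - r_1)(r - r_2), D(n) = (r_1 + n - r_1)(r_1 + n - r_2) = n(n + 11/4).
Evaluating step by step (a_0 = 1):
  n = 1: D(1) = 1(1 + 11/4) = 15/4; numerator = 2(1) = 2; a_1 = (2)/(15/4) = 8/15
  n = 2: D(2) = 2(2 + 11/4) = 19/2; numerator = 2(8/15) = 16/15; a_2 = (16/15)/(19/2) = 32/285
  n = 3: D(3) = 3(3 + 11/4) = 69/4; numerator = 2(32/285) = 64/285; a_3 = (64/285)/(69/4) = 256/19665
  n = 4: D(4) = 4(4 + 11/4) = 27; numerator = 2(256/19665) = 512/19665; a_4 = (512/19665)/(27) = 512/530955

r = 3; a_0 = 1; a_1 = 8/15; a_2 = 32/285; a_3 = 256/19665; a_4 = 512/530955


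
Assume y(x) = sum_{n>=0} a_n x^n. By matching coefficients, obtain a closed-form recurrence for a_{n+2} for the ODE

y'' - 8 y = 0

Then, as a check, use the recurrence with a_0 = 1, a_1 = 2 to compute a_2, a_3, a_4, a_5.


Substitute y = sum_n a_n x^n into y'' + (const) y = 0.
y''(x) = sum_{n>=0} (n+2)(n+1) a_{n+2} x^n.
The ODE becomes sum_n [(n+2)(n+1) a_{n+2} - 8 a_n] x^n = 0.
Setting each coefficient to zero gives the recurrence:
  (n+2)(n+1) a_{n+2} - 8 a_n = 0,
  a_{n+2} = 8 / ((n+1)(n+2)) a_n.

Check with a_0 = 1, a_1 = 2 (apply the recurrence for n = 0, 1, 2, 3): a_0 = 1, a_1 = 2, a_2 = 4, a_3 = 8/3, a_4 = 8/3, a_5 = 16/15.

a_{n+2} = 8/((n+1)(n+2)) * a_n; check: a_0 = 1, a_1 = 2, a_2 = 4, a_3 = 8/3, a_4 = 8/3, a_5 = 16/15


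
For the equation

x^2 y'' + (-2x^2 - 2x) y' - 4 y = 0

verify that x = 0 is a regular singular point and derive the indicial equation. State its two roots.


Divide by x^2 to reach normal form y'' + P_1(x) y' + P_2(x) y = 0 with P_1(x) = -2 - 2/x and P_2(x) = -4/x^2.
x = 0 is a singular point because the y'-coefficient -2 - 2/x has a pole at x = 0 and the y-coefficient -4/x^2 has a pole at x = 0.
It is a regular singular point because x P_1(x) = p(x) = -2x - 2 and x^2 P_2(x) = q(x) = -4 are polynomials, hence analytic at x = 0.
p(0) = -2,  q(0) = -4.
Indicial equation: r(r-1) + p(0) r + q(0) = 0, i.e. r^2 + (p(0) - 1) r + q(0) = 0, i.e. r^2 - 3 r - 4 = 0.
Discriminant: (-3)^2 - 4(-4) = 25, so r = (3 ± 5)/2.
Solving: r_1 = 4, r_2 = -1.

indicial: r^2 - 3 r - 4 = 0; roots r_1 = 4, r_2 = -1


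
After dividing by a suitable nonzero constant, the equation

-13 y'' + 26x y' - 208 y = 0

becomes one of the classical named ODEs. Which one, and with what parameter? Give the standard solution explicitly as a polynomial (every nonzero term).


All three coefficients share the factor -13; dividing through by -13 gives  y'' - 2x y' + 16 y = 0.
This matches the Hermite equation y'' - 2x y' + 2n y = 0 with 2n = 16, so n = 8; the polynomial solution is H_8(x).
With y = sum_k a_k x^k, matching x^k gives (k+2)(k+1) a_{k+2} = 2(k - n) a_k = 2(k - 8) a_k. The right side vanishes at k = 8, so the series with the parity of 8 terminates at degree 8.
Standard normalization: leading coefficient of H_n is 2^n, so a_8 = 2^8 = 256. Work downward with a_k = (k+1)(k+2) a_{k+2} / (2(k - n)):
  a_6 = (7)(8)(256) / (2(6 - 8)) = 14336/(-4) = -3584
  a_4 = (5)(6)(-3584) / (2(4 - 8)) = -107520/(-8) = 13440
  a_2 = (3)(4)(13440) / (2(2 - 8)) = 161280/(-12) = -13440
  a_0 = (1)(2)(-13440) / (2(0 - 8)) = -26880/(-16) = 1680
Hence H_8(x) = 256 x^8 - 3584 x^6 + 13440 x^4 - 13440 x^2 + 1680.

H_8(x); series = 256 x^8 - 3584 x^6 + 13440 x^4 - 13440 x^2 + 1680


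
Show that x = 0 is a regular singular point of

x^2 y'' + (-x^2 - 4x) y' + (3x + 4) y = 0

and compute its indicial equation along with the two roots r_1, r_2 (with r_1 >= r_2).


Divide by x^2 to reach normal form y'' + P_1(x) y' + P_2(x) y = 0 with P_1(x) = -1 - 4/x and P_2(x) = 3/x + 4/x^2.
x = 0 is a singular point because the y'-coefficient -1 - 4/x has a pole at x = 0 and the y-coefficient 3/x + 4/x^2 has a pole at x = 0.
It is a regular singular point because x P_1(x) = p(x) = -x - 4 and x^2 P_2(x) = q(x) = 3x + 4 are polynomials, hence analytic at x = 0.
p(0) = -4,  q(0) = 4.
Indicial equation: r(r-1) + p(0) r + q(0) = 0, i.e. r^2 + (p(0) - 1) r + q(0) = 0, i.e. r^2 - 5 r + 4 = 0.
Discriminant: (-5)^2 - 4(4) = 9, so r = (5 ± 3)/2.
Solving: r_1 = 4, r_2 = 1.

indicial: r^2 - 5 r + 4 = 0; roots r_1 = 4, r_2 = 1


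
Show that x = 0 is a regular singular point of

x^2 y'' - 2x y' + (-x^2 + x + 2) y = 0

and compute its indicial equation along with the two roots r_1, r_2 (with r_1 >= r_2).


Divide by x^2 to reach normal form y'' + P_1(x) y' + P_2(x) y = 0 with P_1(x) = -2/x and P_2(x) = -1 + 1/x + 2/x^2.
x = 0 is a singular point because the y'-coefficient -2/x has a pole at x = 0 and the y-coefficient -1 + 1/x + 2/x^2 has a pole at x = 0.
It is a regular singular point because x P_1(x) = p(x) = -2 and x^2 P_2(x) = q(x) = -x^2 + x + 2 are polynomials, hence analytic at x = 0.
p(0) = -2,  q(0) = 2.
Indicial equation: r(r-1) + p(0) r + q(0) = 0, i.e. r^2 + (p(0) - 1) r + q(0) = 0, i.e. r^2 - 3 r + 2 = 0.
Discriminant: (-3)^2 - 4(2) = 1, so r = (3 ± 1)/2.
Solving: r_1 = 2, r_2 = 1.

indicial: r^2 - 3 r + 2 = 0; roots r_1 = 2, r_2 = 1


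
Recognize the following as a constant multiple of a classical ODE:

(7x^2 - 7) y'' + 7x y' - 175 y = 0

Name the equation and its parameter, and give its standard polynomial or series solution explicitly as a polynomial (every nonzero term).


All three coefficients share the factor -7; dividing through by -7 gives  (1 - x^2) y'' - x y' + 25 y = 0.
This matches the Chebyshev equation (1 - x^2) y'' - x y' + n^2 y = 0 (note the -x y' term, not -2x y') with n^2 = 25, so n = 5; the polynomial solution is T_5(x).
With y = sum_k a_k x^k, matching x^k gives (k+2)(k+1) a_{k+2} = (k^2 - n^2) a_k = (k - 5)(k + 5) a_k. The right side vanishes at k = 5, so the series with the parity of 5 terminates at degree 5.
Standard normalization: leading coefficient of T_n is 2^(n-1), so a_5 = 2^4 = 16. Work downward with a_k = (k+1)(k+2) a_{k+2} / ((k - 5)(k + 5)):
  a_3 = (4)(5)(16) / ((3 - 5)(3 + 5)) = 320/(-16) = -20
  a_1 = (2)(3)(-20) / ((1 - 5)(1 + 5)) = -120/(-24) = 5
Hence T_5(x) = 16 x^5 - 20 x^3 + 5 x.

T_5(x); series = 16 x^5 - 20 x^3 + 5 x


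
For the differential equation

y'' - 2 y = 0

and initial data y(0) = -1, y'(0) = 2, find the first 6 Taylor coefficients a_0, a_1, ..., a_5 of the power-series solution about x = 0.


Ansatz: y(x) = sum_{n>=0} a_n x^n, so y'(x) = sum_{n>=1} n a_n x^(n-1) and y''(x) = sum_{n>=2} n(n-1) a_n x^(n-2).
Substitute into P(x) y'' + Q(x) y' + R(x) y = 0 with P(x) = 1, Q(x) = 0, R(x) = -2, and match powers of x.
Initial conditions: a_0 = -1, a_1 = 2.
Setting the coefficient of each power of x to zero and solving order by order (substituting the coefficients already found):
  x^0: 2 a_2 - 2 a_0 = 0  ->  2 a_2 = 2 a_0 = -2  ->  a_2 = -1
  x^1: 6 a_3 - 2 a_1 = 0  ->  6 a_3 = 2 a_1 = 4  ->  a_3 = 2/3
  x^2: 12 a_4 - 2 a_2 = 0  ->  12 a_4 = 2 a_2 = -2  ->  a_4 = -1/6
  x^3: 20 a_5 - 2 a_3 = 0  ->  20 a_5 = 2 a_3 = 4/3  ->  a_5 = 1/15
Truncated series: y(x) = -1 + 2 x - x^2 + (2/3) x^3 - (1/6) x^4 + (1/15) x^5 + O(x^6).

a_0 = -1; a_1 = 2; a_2 = -1; a_3 = 2/3; a_4 = -1/6; a_5 = 1/15


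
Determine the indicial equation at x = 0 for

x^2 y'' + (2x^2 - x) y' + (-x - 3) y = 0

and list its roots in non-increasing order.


Divide by x^2 to reach normal form y'' + P_1(x) y' + P_2(x) y = 0 with P_1(x) = 2 - 1/x and P_2(x) = -1/x - 3/x^2.
x = 0 is a singular point because the y'-coefficient 2 - 1/x has a pole at x = 0 and the y-coefficient -1/x - 3/x^2 has a pole at x = 0.
It is a regular singular point because x P_1(x) = p(x) = 2x - 1 and x^2 P_2(x) = q(x) = -x - 3 are polynomials, hence analytic at x = 0.
p(0) = -1,  q(0) = -3.
Indicial equation: r(r-1) + p(0) r + q(0) = 0, i.e. r^2 + (p(0) - 1) r + q(0) = 0, i.e. r^2 - 2 r - 3 = 0.
Discriminant: (-2)^2 - 4(-3) = 16, so r = (2 ± 4)/2.
Solving: r_1 = 3, r_2 = -1.

indicial: r^2 - 2 r - 3 = 0; roots r_1 = 3, r_2 = -1


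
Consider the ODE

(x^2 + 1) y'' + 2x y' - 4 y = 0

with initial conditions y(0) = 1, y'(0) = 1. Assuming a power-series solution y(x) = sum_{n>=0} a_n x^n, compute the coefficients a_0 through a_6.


Ansatz: y(x) = sum_{n>=0} a_n x^n, so y'(x) = sum_{n>=1} n a_n x^(n-1) and y''(x) = sum_{n>=2} n(n-1) a_n x^(n-2).
Substitute into P(x) y'' + Q(x) y' + R(x) y = 0 with P(x) = x^2 + 1, Q(x) = 2x, R(x) = -4, and match powers of x.
Initial conditions: a_0 = 1, a_1 = 1.
Setting the coefficient of each power of x to zero and solving order by order (substituting the coefficients already found):
  x^0: 2 a_2 - 4 a_0 = 0  ->  2 a_2 = 4 a_0 = 4  ->  a_2 = 2
  x^1: 6 a_3 - 2 a_1 = 0  ->  6 a_3 = 2 a_1 = 2  ->  a_3 = 1/3
  x^2: 12 a_4 + 2 a_2 = 0  ->  12 a_4 = -2 a_2 = -4  ->  a_4 = -1/3
  x^3: 20 a_5 + 8 a_3 = 0  ->  20 a_5 = -8 a_3 = -8/3  ->  a_5 = -2/15
  x^4: 30 a_6 + 16 a_4 = 0  ->  30 a_6 = -16 a_4 = 16/3  ->  a_6 = 8/45
Truncated series: y(x) = 1 + x + 2 x^2 + (1/3) x^3 - (1/3) x^4 - (2/15) x^5 + (8/45) x^6 + O(x^7).

a_0 = 1; a_1 = 1; a_2 = 2; a_3 = 1/3; a_4 = -1/3; a_5 = -2/15; a_6 = 8/45


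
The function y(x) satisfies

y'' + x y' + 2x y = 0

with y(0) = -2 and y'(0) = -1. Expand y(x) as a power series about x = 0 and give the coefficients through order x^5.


Ansatz: y(x) = sum_{n>=0} a_n x^n, so y'(x) = sum_{n>=1} n a_n x^(n-1) and y''(x) = sum_{n>=2} n(n-1) a_n x^(n-2).
Substitute into P(x) y'' + Q(x) y' + R(x) y = 0 with P(x) = 1, Q(x) = x, R(x) = 2x, and match powers of x.
Initial conditions: a_0 = -2, a_1 = -1.
Setting the coefficient of each power of x to zero and solving order by order (substituting the coefficients already found):
  x^0: 2 a_2 = 0  ->  a_2 = 0
  x^1: 6 a_3 + a_1 + 2 a_0 = 0  ->  6 a_3 = -a_1 - 2 a_0 = 5  ->  a_3 = 5/6
  x^2: 12 a_4 + 2 a_2 + 2 a_1 = 0  ->  12 a_4 = -2 a_2 - 2 a_1 = 2  ->  a_4 = 1/6
  x^3: 20 a_5 + 3 a_3 + 2 a_2 = 0  ->  20 a_5 = -3 a_3 - 2 a_2 = -5/2  ->  a_5 = -1/8
Truncated series: y(x) = -2 - x + (5/6) x^3 + (1/6) x^4 - (1/8) x^5 + O(x^6).

a_0 = -2; a_1 = -1; a_2 = 0; a_3 = 5/6; a_4 = 1/6; a_5 = -1/8


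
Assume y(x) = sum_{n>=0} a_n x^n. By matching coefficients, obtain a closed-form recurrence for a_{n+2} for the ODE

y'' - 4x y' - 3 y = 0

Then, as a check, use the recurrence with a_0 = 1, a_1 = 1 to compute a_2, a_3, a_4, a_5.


Substitute y = sum_n a_n x^n.
y''(x) has coefficient (n+2)(n+1) a_{n+2} at x^n;
-4 x y'(x) has coefficient -4 n a_n at x^n (shift);
-3 y(x) has coefficient -3 a_n at x^n.
Matching x^n: (n+2)(n+1) a_{n+2} + (-4n - 3) a_n = 0.
Thus a_{n+2} = (4n + 3) / ((n+1)(n+2)) * a_n.

Check with a_0 = 1, a_1 = 1 (apply the recurrence for n = 0, 1, 2, 3): a_0 = 1, a_1 = 1, a_2 = 3/2, a_3 = 7/6, a_4 = 11/8, a_5 = 7/8.

a_(n+2) = (4n + 3) / ((n+1)(n+2)) * a_n; check: a_0 = 1, a_1 = 1, a_2 = 3/2, a_3 = 7/6, a_4 = 11/8, a_5 = 7/8


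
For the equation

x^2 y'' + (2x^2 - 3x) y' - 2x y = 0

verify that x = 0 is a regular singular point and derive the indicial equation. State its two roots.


Divide by x^2 to reach normal form y'' + P_1(x) y' + P_2(x) y = 0 with P_1(x) = 2 - 3/x and P_2(x) = -2/x.
x = 0 is a singular point because the y'-coefficient 2 - 3/x has a pole at x = 0 and the y-coefficient -2/x has a pole at x = 0.
It is a regular singular point because x P_1(x) = p(x) = 2x - 3 and x^2 P_2(x) = q(x) = -2x are polynomials, hence analytic at x = 0.
p(0) = -3,  q(0) = 0.
Indicial equation: r(r-1) + p(0) r + q(0) = 0, i.e. r^2 + (p(0) - 1) r + q(0) = 0, i.e. r^2 - 4 r = 0.
Discriminant: (-4)^2 - 4(0) = 16, so r = (4 ± 4)/2.
Solving: r_1 = 4, r_2 = 0.

indicial: r^2 - 4 r = 0; roots r_1 = 4, r_2 = 0


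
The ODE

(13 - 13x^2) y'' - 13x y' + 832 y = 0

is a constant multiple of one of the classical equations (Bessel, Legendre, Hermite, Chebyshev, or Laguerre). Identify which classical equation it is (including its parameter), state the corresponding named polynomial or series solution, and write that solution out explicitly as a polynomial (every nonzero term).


All three coefficients share the factor 13; dividing through by 13 gives  (1 - x^2) y'' - x y' + 64 y = 0.
This matches the Chebyshev equation (1 - x^2) y'' - x y' + n^2 y = 0 (note the -x y' term, not -2x y') with n^2 = 64, so n = 8; the polynomial solution is T_8(x).
With y = sum_k a_k x^k, matching x^k gives (k+2)(k+1) a_{k+2} = (k^2 - n^2) a_k = (k - 8)(k + 8) a_k. The right side vanishes at k = 8, so the series with the parity of 8 terminates at degree 8.
Standard normalization: leading coefficient of T_n is 2^(n-1), so a_8 = 2^7 = 128. Work downward with a_k = (k+1)(k+2) a_{k+2} / ((k - 8)(k + 8)):
  a_6 = (7)(8)(128) / ((6 - 8)(6 + 8)) = 7168/(-28) = -256
  a_4 = (5)(6)(-256) / ((4 - 8)(4 + 8)) = -7680/(-48) = 160
  a_2 = (3)(4)(160) / ((2 - 8)(2 + 8)) = 1920/(-60) = -32
  a_0 = (1)(2)(-32) / ((0 - 8)(0 + 8)) = -64/(-64) = 1
Hence T_8(x) = 128 x^8 - 256 x^6 + 160 x^4 - 32 x^2 + 1.

T_8(x); series = 128 x^8 - 256 x^6 + 160 x^4 - 32 x^2 + 1


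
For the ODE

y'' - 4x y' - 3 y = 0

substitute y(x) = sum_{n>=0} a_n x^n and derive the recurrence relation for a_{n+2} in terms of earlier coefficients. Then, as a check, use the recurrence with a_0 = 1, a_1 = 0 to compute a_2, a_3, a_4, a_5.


Substitute y = sum_n a_n x^n.
y''(x) has coefficient (n+2)(n+1) a_{n+2} at x^n;
-4 x y'(x) has coefficient -4 n a_n at x^n (shift);
-3 y(x) has coefficient -3 a_n at x^n.
Matching x^n: (n+2)(n+1) a_{n+2} + (-4n - 3) a_n = 0.
Thus a_{n+2} = (4n + 3) / ((n+1)(n+2)) * a_n.

Check with a_0 = 1, a_1 = 0 (apply the recurrence for n = 0, 1, 2, 3): a_0 = 1, a_1 = 0, a_2 = 3/2, a_3 = 0, a_4 = 11/8, a_5 = 0.

a_(n+2) = (4n + 3) / ((n+1)(n+2)) * a_n; check: a_0 = 1, a_1 = 0, a_2 = 3/2, a_3 = 0, a_4 = 11/8, a_5 = 0


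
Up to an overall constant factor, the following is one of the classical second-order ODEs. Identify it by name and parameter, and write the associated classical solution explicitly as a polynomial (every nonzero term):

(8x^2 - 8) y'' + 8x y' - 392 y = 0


All three coefficients share the factor -8; dividing through by -8 gives  (1 - x^2) y'' - x y' + 49 y = 0.
This matches the Chebyshev equation (1 - x^2) y'' - x y' + n^2 y = 0 (note the -x y' term, not -2x y') with n^2 = 49, so n = 7; the polynomial solution is T_7(x).
With y = sum_k a_k x^k, matching x^k gives (k+2)(k+1) a_{k+2} = (k^2 - n^2) a_k = (k - 7)(k + 7) a_k. The right side vanishes at k = 7, so the series with the parity of 7 terminates at degree 7.
Standard normalization: leading coefficient of T_n is 2^(n-1), so a_7 = 2^6 = 64. Work downward with a_k = (k+1)(k+2) a_{k+2} / ((k - 7)(k + 7)):
  a_5 = (6)(7)(64) / ((5 - 7)(5 + 7)) = 2688/(-24) = -112
  a_3 = (4)(5)(-112) / ((3 - 7)(3 + 7)) = -2240/(-40) = 56
  a_1 = (2)(3)(56) / ((1 - 7)(1 + 7)) = 336/(-48) = -7
Hence T_7(x) = 64 x^7 - 112 x^5 + 56 x^3 - 7 x.

T_7(x); series = 64 x^7 - 112 x^5 + 56 x^3 - 7 x


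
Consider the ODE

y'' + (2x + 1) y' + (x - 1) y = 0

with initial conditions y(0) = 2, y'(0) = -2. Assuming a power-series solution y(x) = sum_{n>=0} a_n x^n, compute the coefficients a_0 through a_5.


Ansatz: y(x) = sum_{n>=0} a_n x^n, so y'(x) = sum_{n>=1} n a_n x^(n-1) and y''(x) = sum_{n>=2} n(n-1) a_n x^(n-2).
Substitute into P(x) y'' + Q(x) y' + R(x) y = 0 with P(x) = 1, Q(x) = 2x + 1, R(x) = x - 1, and match powers of x.
Initial conditions: a_0 = 2, a_1 = -2.
Setting the coefficient of each power of x to zero and solving order by order (substituting the coefficients already found):
  x^0: 2 a_2 + a_1 - a_0 = 0  ->  2 a_2 = -a_1 + a_0 = 4  ->  a_2 = 2
  x^1: 6 a_3 + 2 a_2 + a_1 + a_0 = 0  ->  6 a_3 = -2 a_2 - a_1 - a_0 = -4  ->  a_3 = -2/3
  x^2: 12 a_4 + 3 a_3 + 3 a_2 + a_1 = 0  ->  12 a_4 = -3 a_3 - 3 a_2 - a_1 = -2  ->  a_4 = -1/6
  x^3: 20 a_5 + 4 a_4 + 5 a_3 + a_2 = 0  ->  20 a_5 = -4 a_4 - 5 a_3 - a_2 = 2  ->  a_5 = 1/10
Truncated series: y(x) = 2 - 2 x + 2 x^2 - (2/3) x^3 - (1/6) x^4 + (1/10) x^5 + O(x^6).

a_0 = 2; a_1 = -2; a_2 = 2; a_3 = -2/3; a_4 = -1/6; a_5 = 1/10


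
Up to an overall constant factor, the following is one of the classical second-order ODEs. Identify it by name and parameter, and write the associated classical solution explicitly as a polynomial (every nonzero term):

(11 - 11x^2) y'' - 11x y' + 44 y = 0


All three coefficients share the factor 11; dividing through by 11 gives  (1 - x^2) y'' - x y' + 4 y = 0.
This matches the Chebyshev equation (1 - x^2) y'' - x y' + n^2 y = 0 (note the -x y' term, not -2x y') with n^2 = 4, so n = 2; the polynomial solution is T_2(x).
With y = sum_k a_k x^k, matching x^k gives (k+2)(k+1) a_{k+2} = (k^2 - n^2) a_k = (k - 2)(k + 2) a_k. The right side vanishes at k = 2, so the series with the parity of 2 terminates at degree 2.
Standard normalization: leading coefficient of T_n is 2^(n-1), so a_2 = 2^1 = 2. Work downward with a_k = (k+1)(k+2) a_{k+2} / ((k - 2)(k + 2)):
  a_0 = (1)(2)(2) / ((0 - 2)(0 + 2)) = 4/(-4) = -1
Hence T_2(x) = 2 x^2 - 1.

T_2(x); series = 2 x^2 - 1


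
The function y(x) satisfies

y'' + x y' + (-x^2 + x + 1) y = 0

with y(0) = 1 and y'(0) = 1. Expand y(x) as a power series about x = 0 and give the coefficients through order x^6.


Ansatz: y(x) = sum_{n>=0} a_n x^n, so y'(x) = sum_{n>=1} n a_n x^(n-1) and y''(x) = sum_{n>=2} n(n-1) a_n x^(n-2).
Substitute into P(x) y'' + Q(x) y' + R(x) y = 0 with P(x) = 1, Q(x) = x, R(x) = -x^2 + x + 1, and match powers of x.
Initial conditions: a_0 = 1, a_1 = 1.
Setting the coefficient of each power of x to zero and solving order by order (substituting the coefficients already found):
  x^0: 2 a_2 + a_0 = 0  ->  2 a_2 = -a_0 = -1  ->  a_2 = -1/2
  x^1: 6 a_3 + 2 a_1 + a_0 = 0  ->  6 a_3 = -2 a_1 - a_0 = -3  ->  a_3 = -1/2
  x^2: 12 a_4 + 3 a_2 + a_1 - a_0 = 0  ->  12 a_4 = -3 a_2 - a_1 + a_0 = 3/2  ->  a_4 = 1/8
  x^3: 20 a_5 + 4 a_3 + a_2 - a_1 = 0  ->  20 a_5 = -4 a_3 - a_2 + a_1 = 7/2  ->  a_5 = 7/40
  x^4: 30 a_6 + 5 a_4 + a_3 - a_2 = 0  ->  30 a_6 = -5 a_4 - a_3 + a_2 = -5/8  ->  a_6 = -1/48
Truncated series: y(x) = 1 + x - (1/2) x^2 - (1/2) x^3 + (1/8) x^4 + (7/40) x^5 - (1/48) x^6 + O(x^7).

a_0 = 1; a_1 = 1; a_2 = -1/2; a_3 = -1/2; a_4 = 1/8; a_5 = 7/40; a_6 = -1/48


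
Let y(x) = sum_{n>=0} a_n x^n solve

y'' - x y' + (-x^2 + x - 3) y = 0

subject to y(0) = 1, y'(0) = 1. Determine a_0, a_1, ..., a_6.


Ansatz: y(x) = sum_{n>=0} a_n x^n, so y'(x) = sum_{n>=1} n a_n x^(n-1) and y''(x) = sum_{n>=2} n(n-1) a_n x^(n-2).
Substitute into P(x) y'' + Q(x) y' + R(x) y = 0 with P(x) = 1, Q(x) = -x, R(x) = -x^2 + x - 3, and match powers of x.
Initial conditions: a_0 = 1, a_1 = 1.
Setting the coefficient of each power of x to zero and solving order by order (substituting the coefficients already found):
  x^0: 2 a_2 - 3 a_0 = 0  ->  2 a_2 = 3 a_0 = 3  ->  a_2 = 3/2
  x^1: 6 a_3 - 4 a_1 + a_0 = 0  ->  6 a_3 = 4 a_1 - a_0 = 3  ->  a_3 = 1/2
  x^2: 12 a_4 - 5 a_2 + a_1 - a_0 = 0  ->  12 a_4 = 5 a_2 - a_1 + a_0 = 15/2  ->  a_4 = 5/8
  x^3: 20 a_5 - 6 a_3 + a_2 - a_1 = 0  ->  20 a_5 = 6 a_3 - a_2 + a_1 = 5/2  ->  a_5 = 1/8
  x^4: 30 a_6 - 7 a_4 + a_3 - a_2 = 0  ->  30 a_6 = 7 a_4 - a_3 + a_2 = 43/8  ->  a_6 = 43/240
Truncated series: y(x) = 1 + x + (3/2) x^2 + (1/2) x^3 + (5/8) x^4 + (1/8) x^5 + (43/240) x^6 + O(x^7).

a_0 = 1; a_1 = 1; a_2 = 3/2; a_3 = 1/2; a_4 = 5/8; a_5 = 1/8; a_6 = 43/240
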